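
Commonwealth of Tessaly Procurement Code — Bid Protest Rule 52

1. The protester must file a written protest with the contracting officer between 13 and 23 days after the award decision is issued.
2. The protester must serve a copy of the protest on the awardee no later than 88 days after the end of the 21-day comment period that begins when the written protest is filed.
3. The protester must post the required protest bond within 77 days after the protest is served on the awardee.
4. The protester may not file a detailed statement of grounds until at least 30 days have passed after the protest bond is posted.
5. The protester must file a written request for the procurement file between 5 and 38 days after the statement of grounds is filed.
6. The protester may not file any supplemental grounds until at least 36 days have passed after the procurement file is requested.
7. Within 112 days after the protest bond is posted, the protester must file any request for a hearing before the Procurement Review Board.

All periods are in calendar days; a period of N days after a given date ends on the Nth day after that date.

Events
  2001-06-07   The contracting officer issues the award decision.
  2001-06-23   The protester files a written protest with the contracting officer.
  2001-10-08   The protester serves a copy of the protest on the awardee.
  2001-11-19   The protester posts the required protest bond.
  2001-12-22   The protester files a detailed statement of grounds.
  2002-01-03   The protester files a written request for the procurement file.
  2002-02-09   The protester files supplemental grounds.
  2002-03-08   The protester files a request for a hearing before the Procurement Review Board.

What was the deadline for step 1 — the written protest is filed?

2001-06-30

Step 1 runs from 2001-06-07, when the award decision is issued. The window is 13–23 days after 2001-06-07; it closes on 2001-06-30.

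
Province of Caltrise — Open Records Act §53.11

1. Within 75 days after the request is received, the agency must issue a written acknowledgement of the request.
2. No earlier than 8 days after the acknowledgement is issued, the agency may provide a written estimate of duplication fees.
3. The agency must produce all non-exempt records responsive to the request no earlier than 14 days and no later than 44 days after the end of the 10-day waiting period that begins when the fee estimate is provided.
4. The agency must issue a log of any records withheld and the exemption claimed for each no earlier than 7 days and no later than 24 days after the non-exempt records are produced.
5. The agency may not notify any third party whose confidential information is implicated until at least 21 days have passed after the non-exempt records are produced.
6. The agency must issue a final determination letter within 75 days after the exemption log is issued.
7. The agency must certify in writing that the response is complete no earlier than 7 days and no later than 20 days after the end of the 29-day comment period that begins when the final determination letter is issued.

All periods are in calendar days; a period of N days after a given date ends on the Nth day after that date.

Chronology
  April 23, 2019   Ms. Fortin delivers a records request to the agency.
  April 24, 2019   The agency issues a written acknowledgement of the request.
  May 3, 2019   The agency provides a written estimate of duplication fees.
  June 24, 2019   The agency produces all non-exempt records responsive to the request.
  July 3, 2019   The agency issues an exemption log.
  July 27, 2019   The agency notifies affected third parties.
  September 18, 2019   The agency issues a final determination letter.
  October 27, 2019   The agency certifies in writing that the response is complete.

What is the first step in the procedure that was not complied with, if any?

Step 1 — counting 75 days from April 23, 2019 (when the request is received) gives a deadline of July 7, 2019; done April 24, 2019 — timely.
Step 2 — must wait 8 days from April 24, 2019 (when the acknowledgement is issued), so not before May 2, 2019; May 3, 2019 is on or after that date.
Step 3 — 14 and 44 days from May 13, 2019 (end of the 10-day waiting period, which began when the fee estimate is provided on May 3, 2019) are May 27, 2019 and June 26, 2019 respectively; done June 24, 2019, which is between those dates.
Step 4 — 7 and 24 days from June 24, 2019 (when the non-exempt records are produced) are July 1, 2019 and July 18, 2019 respectively; done July 3, 2019 — within the window.
Step 5 — must wait 21 days from June 24, 2019 (when the non-exempt records are produced), so not before July 15, 2019; July 27, 2019 is on or after that date.
Step 6 — counting 75 days from July 3, 2019 (when the exemption log is issued) gives a deadline of September 16, 2019; done September 18, 2019 — 2 days late.
No need to go further; step 6 was not satisfied.

Step 6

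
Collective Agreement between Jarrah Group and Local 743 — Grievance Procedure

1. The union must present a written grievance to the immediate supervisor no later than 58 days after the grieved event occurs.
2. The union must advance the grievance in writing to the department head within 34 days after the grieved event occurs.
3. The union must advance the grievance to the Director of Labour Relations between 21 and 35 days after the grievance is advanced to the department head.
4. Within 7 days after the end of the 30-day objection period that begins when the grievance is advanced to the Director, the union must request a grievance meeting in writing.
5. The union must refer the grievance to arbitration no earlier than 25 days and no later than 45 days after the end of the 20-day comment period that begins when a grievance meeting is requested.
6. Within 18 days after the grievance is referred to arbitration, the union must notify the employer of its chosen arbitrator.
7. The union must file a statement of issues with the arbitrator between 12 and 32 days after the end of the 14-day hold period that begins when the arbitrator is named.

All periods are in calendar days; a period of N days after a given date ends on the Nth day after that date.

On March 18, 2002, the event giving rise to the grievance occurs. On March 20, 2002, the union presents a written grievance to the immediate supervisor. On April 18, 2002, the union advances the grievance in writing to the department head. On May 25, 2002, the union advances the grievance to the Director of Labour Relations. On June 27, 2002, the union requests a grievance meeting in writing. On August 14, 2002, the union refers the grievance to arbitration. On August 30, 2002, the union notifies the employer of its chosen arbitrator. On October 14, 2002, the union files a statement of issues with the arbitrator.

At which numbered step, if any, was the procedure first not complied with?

Step 3

Step 1 — counting 58 days from March 18, 2002 (when the grieved event occurs) gives a deadline of May 15, 2002; March 20, 2002 is within that limit.
Step 2 — counting 34 days from March 18, 2002 (when the grieved event occurs) gives a deadline of April 21, 2002; April 18, 2002 is within that limit.
Step 3 — 21 and 35 days from April 18, 2002 (when the grievance is advanced to the department head) are May 9, 2002 and May 23, 2002 respectively; May 25, 2002 is 2 days past the end of the window.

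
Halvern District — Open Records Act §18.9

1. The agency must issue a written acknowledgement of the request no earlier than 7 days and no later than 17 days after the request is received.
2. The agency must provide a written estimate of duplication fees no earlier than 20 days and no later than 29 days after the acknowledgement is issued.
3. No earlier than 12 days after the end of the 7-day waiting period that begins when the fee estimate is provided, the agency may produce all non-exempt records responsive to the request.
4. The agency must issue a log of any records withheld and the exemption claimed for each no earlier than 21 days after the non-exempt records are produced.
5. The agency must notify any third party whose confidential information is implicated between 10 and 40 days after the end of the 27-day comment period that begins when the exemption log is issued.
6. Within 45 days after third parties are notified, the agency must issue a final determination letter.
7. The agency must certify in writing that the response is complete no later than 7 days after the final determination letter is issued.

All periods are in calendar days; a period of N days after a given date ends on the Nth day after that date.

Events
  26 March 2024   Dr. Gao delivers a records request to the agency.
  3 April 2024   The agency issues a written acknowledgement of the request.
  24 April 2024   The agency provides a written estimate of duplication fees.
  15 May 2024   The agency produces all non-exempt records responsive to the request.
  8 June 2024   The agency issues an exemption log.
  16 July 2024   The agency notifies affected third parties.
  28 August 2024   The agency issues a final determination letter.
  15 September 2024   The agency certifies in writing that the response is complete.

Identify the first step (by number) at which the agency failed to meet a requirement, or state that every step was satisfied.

Step 7

(1) the permitted window runs from 26 March 2024 + 7 = 2 April 2024 to 26 March 2024 + 17 = 12 April 2024; done 3 April 2024 — within the window.
(2) the permitted window runs from 3 April 2024 + 20 = 23 April 2024 to 3 April 2024 + 29 = 2 May 2024; 24 April 2024 falls inside that range.
(3) permitted from 1 May 2024 + 12 days = 13 May 2024 onward; done 15 May 2024, after the minimum wait.
(4) permitted from 15 May 2024 + 21 days = 5 June 2024 onward; 8 June 2024 is on or after that date.
(5) the permitted window runs from 5 July 2024 + 10 = 15 July 2024 to 5 July 2024 + 40 = 14 August 2024; done 16 July 2024 — within the window.
(6) due by 16 July 2024 + 45 days = 30 August 2024; completed 28 August 2024, before the deadline.
(7) due by 28 August 2024 + 7 days = 4 September 2024; 15 September 2024 misses that deadline by 11 days.
No need to go further; step 7 was not satisfied.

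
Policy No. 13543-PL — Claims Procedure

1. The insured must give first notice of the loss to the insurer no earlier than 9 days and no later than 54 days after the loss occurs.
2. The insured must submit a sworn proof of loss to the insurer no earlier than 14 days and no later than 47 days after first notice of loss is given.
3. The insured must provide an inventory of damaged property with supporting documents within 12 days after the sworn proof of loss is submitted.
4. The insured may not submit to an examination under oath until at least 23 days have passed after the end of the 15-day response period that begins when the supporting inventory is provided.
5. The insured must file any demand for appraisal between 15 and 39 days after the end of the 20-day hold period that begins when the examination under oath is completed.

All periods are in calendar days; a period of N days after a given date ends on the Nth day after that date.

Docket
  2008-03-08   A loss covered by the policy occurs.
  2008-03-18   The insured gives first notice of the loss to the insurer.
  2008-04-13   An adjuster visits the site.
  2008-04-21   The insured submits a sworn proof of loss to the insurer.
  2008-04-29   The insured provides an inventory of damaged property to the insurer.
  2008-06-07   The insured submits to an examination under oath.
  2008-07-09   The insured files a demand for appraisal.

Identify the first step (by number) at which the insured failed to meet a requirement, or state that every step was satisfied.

Step 1 — 9 and 54 days from 2008-03-08 (when the loss occurs) are 2008-03-17 and 2008-05-01 respectively; 2008-03-18 falls inside that range.
Step 2 — 14 and 47 days from 2008-03-18 (when first notice of loss is given) are 2008-04-01 and 2008-05-04 respectively; 2008-04-21 falls inside that range.
Step 3 — counting 12 days from 2008-04-21 (when the sworn proof of loss is submitted) gives a deadline of 2008-05-03; 2008-04-29 is within that limit.
Step 4 — must wait 23 days from 2008-05-14 (end of the 15-day response period, which began when the supporting inventory is provided on 2008-04-29), so not before 2008-06-06; done 2008-06-07 — permitted.
Step 5 — 15 and 39 days from 2008-06-27 (end of the 20-day hold period, which began when the examination under oath is completed on 2008-06-07) are 2008-07-12 and 2008-08-05 respectively; 2008-07-09 is 3 days too early.
The procedure was therefore not followed at step 5.

Step 5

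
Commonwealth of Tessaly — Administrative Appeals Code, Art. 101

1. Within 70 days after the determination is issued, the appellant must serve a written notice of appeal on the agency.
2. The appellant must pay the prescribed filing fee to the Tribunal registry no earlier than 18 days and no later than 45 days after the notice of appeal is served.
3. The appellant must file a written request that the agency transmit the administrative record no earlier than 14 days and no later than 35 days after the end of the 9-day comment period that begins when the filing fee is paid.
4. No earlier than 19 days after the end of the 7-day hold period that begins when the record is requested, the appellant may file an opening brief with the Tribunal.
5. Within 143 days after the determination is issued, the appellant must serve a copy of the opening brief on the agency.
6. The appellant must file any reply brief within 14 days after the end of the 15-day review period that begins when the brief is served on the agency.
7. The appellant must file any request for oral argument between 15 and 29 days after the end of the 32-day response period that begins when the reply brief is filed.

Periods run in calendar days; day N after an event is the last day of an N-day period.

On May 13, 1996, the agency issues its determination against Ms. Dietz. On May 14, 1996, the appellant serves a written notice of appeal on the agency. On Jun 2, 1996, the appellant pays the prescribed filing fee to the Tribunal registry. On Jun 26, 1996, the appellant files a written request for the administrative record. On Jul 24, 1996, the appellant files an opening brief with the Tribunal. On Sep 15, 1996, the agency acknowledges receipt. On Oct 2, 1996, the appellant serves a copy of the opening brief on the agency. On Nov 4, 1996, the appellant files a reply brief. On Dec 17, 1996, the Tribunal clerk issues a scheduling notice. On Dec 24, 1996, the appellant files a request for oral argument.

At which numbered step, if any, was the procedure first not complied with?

Step 6

Step 1 — counting 70 days from May 13, 1996 (when the determination is issued) gives a deadline of Jul 22, 1996; done May 14, 1996 — timely.
Step 2 — 18 and 45 days from May 14, 1996 (when the notice of appeal is served) are Jun 1, 1996 and Jun 28, 1996 respectively; done Jun 2, 1996, which is between those dates.
Step 3 — 14 and 35 days from Jun 11, 1996 (end of the 9-day comment period, which began when the filing fee is paid on Jun 2, 1996) are Jun 25, 1996 and Jul 16, 1996 respectively; Jun 26, 1996 falls inside that range.
Step 4 — must wait 19 days from Jul 3, 1996 (end of the 7-day hold period, which began when the record is requested on Jun 26, 1996), so not before Jul 22, 1996; done Jul 24, 1996 — permitted.
Step 5 — counting 143 days from May 13, 1996 (when the determination is issued) gives a deadline of Oct 3, 1996; done Oct 2, 1996 — timely.
Step 6 — counting 14 days from Oct 17, 1996 (end of the 15-day review period, which began when the brief is served on the agency on Oct 2, 1996) gives a deadline of Oct 31, 1996; Nov 4, 1996 misses that deadline by 4 days.
The procedure was therefore not followed at step 6.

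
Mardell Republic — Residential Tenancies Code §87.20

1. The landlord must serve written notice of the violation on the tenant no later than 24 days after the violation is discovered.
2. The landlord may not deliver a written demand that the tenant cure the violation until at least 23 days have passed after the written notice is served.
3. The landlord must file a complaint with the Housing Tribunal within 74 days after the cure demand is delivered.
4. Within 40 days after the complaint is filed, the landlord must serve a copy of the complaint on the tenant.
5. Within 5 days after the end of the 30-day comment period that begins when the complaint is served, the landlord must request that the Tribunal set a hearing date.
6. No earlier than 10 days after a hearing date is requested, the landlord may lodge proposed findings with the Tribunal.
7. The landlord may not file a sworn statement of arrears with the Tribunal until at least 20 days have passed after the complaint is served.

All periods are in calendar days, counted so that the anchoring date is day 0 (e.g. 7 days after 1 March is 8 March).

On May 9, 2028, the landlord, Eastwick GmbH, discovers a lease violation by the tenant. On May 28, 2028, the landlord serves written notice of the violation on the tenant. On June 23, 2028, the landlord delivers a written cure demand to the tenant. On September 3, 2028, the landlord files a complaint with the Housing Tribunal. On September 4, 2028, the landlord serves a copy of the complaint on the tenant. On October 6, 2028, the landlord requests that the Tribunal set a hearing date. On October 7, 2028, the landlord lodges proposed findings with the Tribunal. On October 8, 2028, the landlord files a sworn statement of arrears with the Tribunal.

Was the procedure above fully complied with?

No

Step 1 — counting 24 days from May 9, 2028 (when the violation is discovered) gives a deadline of June 2, 2028; May 28, 2028 is within that limit.
Step 2 — must wait 23 days from May 28, 2028 (when the written notice is served), so not before June 20, 2028; done June 23, 2028, after the minimum wait.
Step 3 — counting 74 days from June 23, 2028 (when the cure demand is delivered) gives a deadline of September 5, 2028; done September 3, 2028 — timely.
Step 4 — counting 40 days from September 3, 2028 (when the complaint is filed) gives a deadline of October 13, 2028; September 4, 2028 is within that limit.
Step 5 — counting 5 days from October 4, 2028 (end of the 30-day comment period, which began when the complaint is served on September 4, 2028) gives a deadline of October 9, 2028; completed October 6, 2028, before the deadline.
Step 6 — must wait 10 days from October 6, 2028 (when a hearing date is requested), so not before October 16, 2028; acted on October 7, 2028, 9 days prematurely.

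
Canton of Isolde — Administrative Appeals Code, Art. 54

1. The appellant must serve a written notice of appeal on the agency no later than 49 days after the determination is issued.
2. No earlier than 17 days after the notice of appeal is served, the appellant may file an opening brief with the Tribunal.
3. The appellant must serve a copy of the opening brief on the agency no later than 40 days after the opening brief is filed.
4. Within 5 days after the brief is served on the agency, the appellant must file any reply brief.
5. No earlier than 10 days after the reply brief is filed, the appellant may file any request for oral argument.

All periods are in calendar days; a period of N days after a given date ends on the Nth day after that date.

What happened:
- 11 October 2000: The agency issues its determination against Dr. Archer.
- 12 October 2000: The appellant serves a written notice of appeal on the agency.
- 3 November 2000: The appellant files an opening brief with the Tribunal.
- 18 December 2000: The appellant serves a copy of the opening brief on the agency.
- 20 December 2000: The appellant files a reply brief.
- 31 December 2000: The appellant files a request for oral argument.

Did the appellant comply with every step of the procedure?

No

(1) due by 11 October 2000 + 49 days = 29 November 2000; 12 October 2000 is within that limit.
(2) permitted from 12 October 2000 + 17 days = 29 October 2000 onward; done 3 November 2000, after the minimum wait.
(3) due by 3 November 2000 + 40 days = 13 December 2000; not done until 18 December 2000, 5 days after the deadline.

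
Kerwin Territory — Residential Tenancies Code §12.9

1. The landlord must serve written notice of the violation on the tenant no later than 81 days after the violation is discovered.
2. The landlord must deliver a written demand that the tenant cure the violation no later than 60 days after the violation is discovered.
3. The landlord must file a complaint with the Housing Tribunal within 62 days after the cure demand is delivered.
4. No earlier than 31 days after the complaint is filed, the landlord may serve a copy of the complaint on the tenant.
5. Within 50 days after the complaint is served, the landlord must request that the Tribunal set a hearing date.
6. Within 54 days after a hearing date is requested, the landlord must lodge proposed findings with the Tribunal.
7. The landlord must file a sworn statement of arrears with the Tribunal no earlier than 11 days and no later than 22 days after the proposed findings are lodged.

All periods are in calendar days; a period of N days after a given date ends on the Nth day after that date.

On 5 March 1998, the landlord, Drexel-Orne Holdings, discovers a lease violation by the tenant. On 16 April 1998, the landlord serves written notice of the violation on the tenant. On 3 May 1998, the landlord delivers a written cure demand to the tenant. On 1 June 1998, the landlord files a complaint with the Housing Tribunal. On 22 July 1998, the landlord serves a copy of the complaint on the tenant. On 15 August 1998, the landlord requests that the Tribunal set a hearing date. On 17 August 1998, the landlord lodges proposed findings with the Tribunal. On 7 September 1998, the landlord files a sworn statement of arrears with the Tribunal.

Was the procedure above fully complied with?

Yes

Step 1 — counting 81 days from 5 March 1998 (when the violation is discovered) gives a deadline of 25 May 1998; done 16 April 1998 — timely.
Step 2 — counting 60 days from 5 March 1998 (when the violation is discovered) gives a deadline of 4 May 1998; 3 May 1998 is within that limit.
Step 3 — counting 62 days from 3 May 1998 (when the cure demand is delivered) gives a deadline of 4 July 1998; completed 1 June 1998, before the deadline.
Step 4 — must wait 31 days from 1 June 1998 (when the complaint is filed), so not before 2 July 1998; done 22 July 1998, after the minimum wait.
Step 5 — counting 50 days from 22 July 1998 (when the complaint is served) gives a deadline of 10 September 1998; done 15 August 1998 — timely.
Step 6 — counting 54 days from 15 August 1998 (when a hearing date is requested) gives a deadline of 8 October 1998; completed 17 August 1998, before the deadline.
Step 7 — 11 and 22 days from 17 August 1998 (when the proposed findings are lodged) are 28 August 1998 and 8 September 1998 respectively; 7 September 1998 falls inside that range.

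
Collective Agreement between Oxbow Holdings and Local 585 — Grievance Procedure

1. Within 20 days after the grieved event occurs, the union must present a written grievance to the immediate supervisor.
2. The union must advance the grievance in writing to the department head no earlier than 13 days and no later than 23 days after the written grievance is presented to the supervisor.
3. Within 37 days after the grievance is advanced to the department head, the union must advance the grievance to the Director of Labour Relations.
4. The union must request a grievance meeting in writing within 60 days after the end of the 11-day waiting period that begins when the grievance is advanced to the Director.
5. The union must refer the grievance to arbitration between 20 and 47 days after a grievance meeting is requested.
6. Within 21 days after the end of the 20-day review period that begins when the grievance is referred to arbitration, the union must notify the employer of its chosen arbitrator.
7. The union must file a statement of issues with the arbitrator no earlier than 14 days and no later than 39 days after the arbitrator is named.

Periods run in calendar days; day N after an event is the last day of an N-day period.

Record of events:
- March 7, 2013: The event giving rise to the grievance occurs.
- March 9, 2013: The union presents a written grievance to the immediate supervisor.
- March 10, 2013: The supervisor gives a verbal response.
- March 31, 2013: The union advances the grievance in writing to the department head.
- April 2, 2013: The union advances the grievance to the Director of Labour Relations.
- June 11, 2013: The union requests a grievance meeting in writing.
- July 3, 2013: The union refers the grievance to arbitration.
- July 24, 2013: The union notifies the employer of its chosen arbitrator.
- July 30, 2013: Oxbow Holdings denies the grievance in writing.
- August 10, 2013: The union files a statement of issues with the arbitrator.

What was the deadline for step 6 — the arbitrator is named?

The grievance is referred to arbitration on July 3, 2013; the 20-day review period therefore ends July 23, 2013, and step 6 runs from that date. 21 days after July 23, 2013 is August 13, 2013.

August 13, 2013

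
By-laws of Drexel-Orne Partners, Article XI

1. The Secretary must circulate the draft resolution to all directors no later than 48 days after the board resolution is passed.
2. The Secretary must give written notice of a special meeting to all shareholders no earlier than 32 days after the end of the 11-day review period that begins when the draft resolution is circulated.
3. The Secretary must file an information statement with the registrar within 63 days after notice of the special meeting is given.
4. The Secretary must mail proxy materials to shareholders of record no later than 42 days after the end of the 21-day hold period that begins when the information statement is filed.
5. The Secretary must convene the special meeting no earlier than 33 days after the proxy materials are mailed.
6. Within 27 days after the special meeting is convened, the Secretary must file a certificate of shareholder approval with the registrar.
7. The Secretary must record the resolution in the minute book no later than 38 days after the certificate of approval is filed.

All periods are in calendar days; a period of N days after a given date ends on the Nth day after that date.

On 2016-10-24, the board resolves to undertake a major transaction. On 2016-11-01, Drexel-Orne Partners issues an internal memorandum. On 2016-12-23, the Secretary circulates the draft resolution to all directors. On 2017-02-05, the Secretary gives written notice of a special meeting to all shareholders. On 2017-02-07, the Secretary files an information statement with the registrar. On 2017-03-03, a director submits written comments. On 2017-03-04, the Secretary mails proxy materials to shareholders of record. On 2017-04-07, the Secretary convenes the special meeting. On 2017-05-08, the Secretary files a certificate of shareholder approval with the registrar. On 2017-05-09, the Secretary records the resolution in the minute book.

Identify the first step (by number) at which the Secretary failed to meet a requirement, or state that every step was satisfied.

Step 1 — counting 48 days from 2016-10-24 (when the board resolution is passed) gives a deadline of 2016-12-11; 2016-12-23 misses that deadline by 12 days.
Later steps need not be reached.

Step 1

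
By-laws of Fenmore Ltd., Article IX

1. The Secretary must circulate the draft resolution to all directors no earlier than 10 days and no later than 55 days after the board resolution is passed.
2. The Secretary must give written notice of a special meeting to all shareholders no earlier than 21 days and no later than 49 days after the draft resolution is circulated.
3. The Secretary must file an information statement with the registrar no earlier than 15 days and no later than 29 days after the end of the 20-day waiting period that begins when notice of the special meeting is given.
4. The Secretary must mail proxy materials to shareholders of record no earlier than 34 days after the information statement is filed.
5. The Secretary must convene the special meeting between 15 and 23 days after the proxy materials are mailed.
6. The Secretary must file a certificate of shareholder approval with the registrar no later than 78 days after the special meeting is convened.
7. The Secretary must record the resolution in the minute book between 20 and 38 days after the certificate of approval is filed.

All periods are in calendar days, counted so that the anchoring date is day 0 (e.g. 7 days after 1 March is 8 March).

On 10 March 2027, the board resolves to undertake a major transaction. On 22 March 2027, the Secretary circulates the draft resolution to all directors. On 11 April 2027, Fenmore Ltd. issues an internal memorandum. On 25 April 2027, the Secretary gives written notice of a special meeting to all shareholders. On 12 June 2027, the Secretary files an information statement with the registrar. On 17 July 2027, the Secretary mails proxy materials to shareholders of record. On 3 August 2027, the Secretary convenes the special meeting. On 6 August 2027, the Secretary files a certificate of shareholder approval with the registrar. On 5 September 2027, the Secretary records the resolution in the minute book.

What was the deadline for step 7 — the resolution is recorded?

Step 7 runs from 6 August 2027, when the certificate of approval is filed. The window is 20–38 days after 6 August 2027; it closes on 13 September 2027.

13 September 2027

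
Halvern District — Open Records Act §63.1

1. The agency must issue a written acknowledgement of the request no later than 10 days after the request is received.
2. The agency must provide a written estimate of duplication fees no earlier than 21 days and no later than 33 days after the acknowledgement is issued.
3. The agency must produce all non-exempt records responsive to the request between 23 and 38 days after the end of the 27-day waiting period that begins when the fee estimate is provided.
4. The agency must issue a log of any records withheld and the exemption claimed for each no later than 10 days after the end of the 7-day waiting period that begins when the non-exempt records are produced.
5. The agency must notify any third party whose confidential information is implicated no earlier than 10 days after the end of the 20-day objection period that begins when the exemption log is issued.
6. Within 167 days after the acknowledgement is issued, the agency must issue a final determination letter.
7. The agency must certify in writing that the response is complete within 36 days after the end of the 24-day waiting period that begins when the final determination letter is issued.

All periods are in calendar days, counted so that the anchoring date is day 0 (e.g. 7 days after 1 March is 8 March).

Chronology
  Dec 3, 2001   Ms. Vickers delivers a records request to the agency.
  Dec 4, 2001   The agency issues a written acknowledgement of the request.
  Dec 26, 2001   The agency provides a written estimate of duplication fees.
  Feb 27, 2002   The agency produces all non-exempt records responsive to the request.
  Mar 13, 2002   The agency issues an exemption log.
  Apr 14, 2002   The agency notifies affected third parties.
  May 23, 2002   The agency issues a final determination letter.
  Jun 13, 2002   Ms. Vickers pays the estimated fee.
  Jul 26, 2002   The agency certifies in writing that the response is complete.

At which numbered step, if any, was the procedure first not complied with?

Step 6

(1) due by Dec 3, 2001 + 10 days = Dec 13, 2001; Dec 4, 2001 is within that limit.
(2) the permitted window runs from Dec 4, 2001 + 21 = Dec 25, 2001 to Dec 4, 2001 + 33 = Jan 6, 2002; done Dec 26, 2001, which is between those dates.
(3) the permitted window runs from Jan 22, 2002 + 23 = Feb 14, 2002 to Jan 22, 2002 + 38 = Mar 1, 2002; done Feb 27, 2002, which is between those dates.
(4) due by Mar 6, 2002 + 10 days = Mar 16, 2002; completed Mar 13, 2002, before the deadline.
(5) permitted from Apr 2, 2002 + 10 days = Apr 12, 2002 onward; done Apr 14, 2002 — permitted.
(6) due by Dec 4, 2001 + 167 days = May 20, 2002; May 23, 2002 misses that deadline by 3 days.
That is the first point of non-compliance.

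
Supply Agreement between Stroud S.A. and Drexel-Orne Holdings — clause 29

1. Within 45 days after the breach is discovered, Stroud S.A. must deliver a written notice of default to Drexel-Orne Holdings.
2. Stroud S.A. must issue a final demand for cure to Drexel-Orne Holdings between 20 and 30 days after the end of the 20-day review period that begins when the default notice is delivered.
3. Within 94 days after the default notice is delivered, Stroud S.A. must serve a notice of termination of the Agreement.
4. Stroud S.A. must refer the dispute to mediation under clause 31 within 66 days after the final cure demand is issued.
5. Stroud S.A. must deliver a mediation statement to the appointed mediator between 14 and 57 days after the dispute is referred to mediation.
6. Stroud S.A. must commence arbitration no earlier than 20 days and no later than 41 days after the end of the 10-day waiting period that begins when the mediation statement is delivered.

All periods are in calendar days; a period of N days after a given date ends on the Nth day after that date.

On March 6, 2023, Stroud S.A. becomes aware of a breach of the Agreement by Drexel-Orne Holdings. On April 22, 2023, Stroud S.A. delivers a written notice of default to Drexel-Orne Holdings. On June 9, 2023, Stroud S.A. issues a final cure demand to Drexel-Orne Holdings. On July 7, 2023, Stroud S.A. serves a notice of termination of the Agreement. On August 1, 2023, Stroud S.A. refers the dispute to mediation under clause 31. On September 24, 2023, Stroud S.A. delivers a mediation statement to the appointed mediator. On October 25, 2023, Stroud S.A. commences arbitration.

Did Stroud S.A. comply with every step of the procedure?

(1) due by March 6, 2023 + 45 days = April 20, 2023; not done until April 22, 2023, 2 days after the deadline.
The procedure was therefore not followed at step 1.

No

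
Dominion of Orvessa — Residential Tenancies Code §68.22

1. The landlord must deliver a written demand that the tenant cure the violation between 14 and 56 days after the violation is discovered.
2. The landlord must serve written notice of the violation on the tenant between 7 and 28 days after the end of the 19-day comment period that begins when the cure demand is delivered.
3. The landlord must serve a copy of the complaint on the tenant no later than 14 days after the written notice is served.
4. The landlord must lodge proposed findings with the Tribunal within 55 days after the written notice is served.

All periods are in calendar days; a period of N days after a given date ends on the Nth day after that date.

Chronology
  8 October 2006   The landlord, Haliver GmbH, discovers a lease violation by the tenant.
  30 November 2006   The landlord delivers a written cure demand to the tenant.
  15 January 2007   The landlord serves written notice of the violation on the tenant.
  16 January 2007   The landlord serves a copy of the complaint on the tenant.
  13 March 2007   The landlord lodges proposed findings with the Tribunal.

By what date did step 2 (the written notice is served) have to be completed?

16 January 2007

The cure demand is delivered on 30 November 2006; the 19-day comment period therefore ends 19 December 2006, and step 2 runs from that date. The window is 7–28 days after 19 December 2006; it closes on 16 January 2007.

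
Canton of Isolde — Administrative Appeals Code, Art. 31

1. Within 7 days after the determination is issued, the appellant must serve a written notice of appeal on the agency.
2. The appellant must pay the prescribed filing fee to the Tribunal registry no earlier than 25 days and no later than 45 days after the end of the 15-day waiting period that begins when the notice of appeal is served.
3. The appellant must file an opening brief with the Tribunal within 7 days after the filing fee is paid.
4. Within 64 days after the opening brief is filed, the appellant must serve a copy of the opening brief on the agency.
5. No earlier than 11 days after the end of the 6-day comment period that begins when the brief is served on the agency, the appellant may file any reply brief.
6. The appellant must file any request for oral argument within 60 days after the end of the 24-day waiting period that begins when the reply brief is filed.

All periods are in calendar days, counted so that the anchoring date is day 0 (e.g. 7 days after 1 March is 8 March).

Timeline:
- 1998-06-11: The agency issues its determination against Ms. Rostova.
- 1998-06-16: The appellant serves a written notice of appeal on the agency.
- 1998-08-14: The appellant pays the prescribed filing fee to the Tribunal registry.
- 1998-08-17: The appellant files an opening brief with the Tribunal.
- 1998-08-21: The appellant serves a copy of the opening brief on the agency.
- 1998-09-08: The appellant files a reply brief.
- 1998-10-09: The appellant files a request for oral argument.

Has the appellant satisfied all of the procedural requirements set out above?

Yes

(1) due by 1998-06-11 + 7 days = 1998-06-18; done 1998-06-16 — timely.
(2) the permitted window runs from 1998-07-01 + 25 = 1998-07-26 to 1998-07-01 + 45 = 1998-08-15; done 1998-08-14, which is between those dates.
(3) due by 1998-08-14 + 7 days = 1998-08-21; 1998-08-17 is within that limit.
(4) due by 1998-08-17 + 64 days = 1998-10-20; done 1998-08-21 — timely.
(5) permitted from 1998-08-27 + 11 days = 1998-09-07 onward; done 1998-09-08 — permitted.
(6) due by 1998-10-02 + 60 days = 1998-12-01; done 1998-10-09 — timely.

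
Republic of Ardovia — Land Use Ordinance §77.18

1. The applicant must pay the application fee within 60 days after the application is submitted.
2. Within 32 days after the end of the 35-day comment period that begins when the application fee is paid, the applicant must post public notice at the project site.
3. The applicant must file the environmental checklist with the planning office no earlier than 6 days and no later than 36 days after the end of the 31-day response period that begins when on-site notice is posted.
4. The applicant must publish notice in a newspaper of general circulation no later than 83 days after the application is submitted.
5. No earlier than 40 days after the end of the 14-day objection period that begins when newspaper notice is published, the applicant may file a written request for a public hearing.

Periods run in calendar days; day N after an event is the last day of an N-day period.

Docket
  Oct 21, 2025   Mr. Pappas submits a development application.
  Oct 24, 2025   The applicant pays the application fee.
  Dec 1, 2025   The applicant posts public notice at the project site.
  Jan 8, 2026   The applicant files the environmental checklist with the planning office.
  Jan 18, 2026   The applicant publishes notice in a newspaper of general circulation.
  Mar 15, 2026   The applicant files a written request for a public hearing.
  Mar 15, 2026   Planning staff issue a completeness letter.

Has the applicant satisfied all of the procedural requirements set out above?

(1) due by Oct 21, 2025 + 60 days = Dec 20, 2025; Oct 24, 2025 is within that limit.
(2) due by Nov 28, 2025 + 32 days = Dec 30, 2025; done Dec 1, 2025 — timely.
(3) the permitted window runs from Jan 1, 2026 + 6 = Jan 7, 2026 to Jan 1, 2026 + 36 = Feb 6, 2026; Jan 8, 2026 falls inside that range.
(4) due by Oct 21, 2025 + 83 days = Jan 12, 2026; not done until Jan 18, 2026, 6 days after the deadline.
The procedure was therefore not followed at step 4.

No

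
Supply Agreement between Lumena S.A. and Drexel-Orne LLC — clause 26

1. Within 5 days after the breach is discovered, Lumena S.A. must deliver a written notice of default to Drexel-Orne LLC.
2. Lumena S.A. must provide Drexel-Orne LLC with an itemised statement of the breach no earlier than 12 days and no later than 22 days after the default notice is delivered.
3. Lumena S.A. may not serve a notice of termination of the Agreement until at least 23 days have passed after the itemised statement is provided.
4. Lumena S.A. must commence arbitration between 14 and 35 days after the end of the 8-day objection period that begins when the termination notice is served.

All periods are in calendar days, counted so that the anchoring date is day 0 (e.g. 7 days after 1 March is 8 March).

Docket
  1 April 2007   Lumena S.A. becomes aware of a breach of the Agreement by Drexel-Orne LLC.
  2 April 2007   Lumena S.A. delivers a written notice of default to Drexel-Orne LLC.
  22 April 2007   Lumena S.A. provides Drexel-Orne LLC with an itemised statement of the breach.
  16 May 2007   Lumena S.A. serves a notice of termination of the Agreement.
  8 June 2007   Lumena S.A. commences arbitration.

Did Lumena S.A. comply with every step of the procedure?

(1) due by 1 April 2007 + 5 days = 6 April 2007; completed 2 April 2007, before the deadline.
(2) the permitted window runs from 2 April 2007 + 12 = 14 April 2007 to 2 April 2007 + 22 = 24 April 2007; done 22 April 2007, which is between those dates.
(3) permitted from 22 April 2007 + 23 days = 15 May 2007 onward; done 16 May 2007 — permitted.
(4) the permitted window runs from 24 May 2007 + 14 = 7 June 2007 to 24 May 2007 + 35 = 28 June 2007; 8 June 2007 falls inside that range.

Yes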